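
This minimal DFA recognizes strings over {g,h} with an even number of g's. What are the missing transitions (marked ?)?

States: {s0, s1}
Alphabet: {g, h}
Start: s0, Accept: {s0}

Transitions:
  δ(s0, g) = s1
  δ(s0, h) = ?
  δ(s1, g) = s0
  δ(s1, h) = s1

From the language and accept set, identify what each state tracks — s0: even number of g's so far; s1: odd number of g's so far.
Each missing δ(q, a) is the state matching the new tracked value after reading a.
δ(s0, h) = s0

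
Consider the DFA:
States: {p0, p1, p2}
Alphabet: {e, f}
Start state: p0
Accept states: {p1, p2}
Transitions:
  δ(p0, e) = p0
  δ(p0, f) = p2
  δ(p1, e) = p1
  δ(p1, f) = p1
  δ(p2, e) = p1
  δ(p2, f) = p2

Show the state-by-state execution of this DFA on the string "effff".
read 'e': p0 → p0
  read 'f': p0 → p2
  read 'f': p2 → p2
  read 'f': p2 → p2
  read 'f': p2 → p2
p0 -> p0 -> p2 -> p2 -> p2 -> p2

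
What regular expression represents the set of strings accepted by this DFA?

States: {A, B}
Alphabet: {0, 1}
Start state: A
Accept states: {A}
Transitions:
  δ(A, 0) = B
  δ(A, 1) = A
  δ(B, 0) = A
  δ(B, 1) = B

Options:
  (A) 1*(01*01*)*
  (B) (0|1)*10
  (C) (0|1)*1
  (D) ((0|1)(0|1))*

Check each option against the DFA on short strings; one disagreement eliminates an option:
  (A) 1*(01*01*)*: agrees with the DFA on every string of length ≤ 6
  (B) (0|1)*10: on ε the DFA stays in A and accepts (A ∈ Accept), but the regex does not match it → eliminate
  (C) (0|1)*1: on ε the DFA stays in A and accepts (A ∈ Accept), but the regex does not match it → eliminate
  (D) ((0|1)(0|1))*: on '1' the DFA goes A → A and accepts (A ∈ Accept), but the regex does not match it → eliminate
Only (A) is consistent with the DFA.
(A) 1*(01*01*)*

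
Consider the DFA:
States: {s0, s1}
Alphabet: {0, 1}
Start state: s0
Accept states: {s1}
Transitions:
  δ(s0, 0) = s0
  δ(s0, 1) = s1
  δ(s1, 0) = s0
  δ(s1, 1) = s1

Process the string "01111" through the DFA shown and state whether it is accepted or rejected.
Processing string "01111":
  s0 --0--> s0
  s0 --1--> s1
  s1 --1--> s1
  s1 --1--> s1
  s1 --1--> s1
Final state: s1
Accept states: {s1}
Yes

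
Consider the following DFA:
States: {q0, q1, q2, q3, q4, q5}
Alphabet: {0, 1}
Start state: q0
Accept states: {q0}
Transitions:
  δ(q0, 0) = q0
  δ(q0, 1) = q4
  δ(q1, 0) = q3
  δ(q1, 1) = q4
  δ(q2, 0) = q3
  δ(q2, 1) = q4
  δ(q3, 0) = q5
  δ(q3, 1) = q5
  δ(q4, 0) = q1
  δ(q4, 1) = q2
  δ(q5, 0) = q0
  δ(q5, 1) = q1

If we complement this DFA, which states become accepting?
Complement accept states = All states \ Original accept states
= {q0, q1, q2, q3, q4, q5} \ {q0}
{q1, q2, q3, q4, q5}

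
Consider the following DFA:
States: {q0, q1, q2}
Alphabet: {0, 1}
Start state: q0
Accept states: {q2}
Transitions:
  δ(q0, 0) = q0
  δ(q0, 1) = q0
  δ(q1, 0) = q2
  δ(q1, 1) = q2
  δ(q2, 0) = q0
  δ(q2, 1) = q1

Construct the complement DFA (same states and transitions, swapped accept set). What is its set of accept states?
Complement accept states = All states \ Original accept states
= {q0, q1, q2} \ {q2}
{q0, q1}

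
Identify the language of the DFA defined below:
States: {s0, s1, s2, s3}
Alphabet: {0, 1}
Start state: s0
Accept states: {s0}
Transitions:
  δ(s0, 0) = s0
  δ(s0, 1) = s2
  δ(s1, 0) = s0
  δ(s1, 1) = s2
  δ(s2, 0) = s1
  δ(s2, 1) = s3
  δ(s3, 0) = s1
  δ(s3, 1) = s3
Testing a few strings:
  '00' → accept
  '1' → reject
  '0010' → reject
  '100' → accept
State roles: s0=value ≡ 0 (mod 4); s1=value ≡ 2 (mod 4); s2=value ≡ 1 (mod 4); s3=value ≡ 3 (mod 4)
All binary strings representing a multiple of 4 (read in base 2; leading zeros allowed and ε counts as 0)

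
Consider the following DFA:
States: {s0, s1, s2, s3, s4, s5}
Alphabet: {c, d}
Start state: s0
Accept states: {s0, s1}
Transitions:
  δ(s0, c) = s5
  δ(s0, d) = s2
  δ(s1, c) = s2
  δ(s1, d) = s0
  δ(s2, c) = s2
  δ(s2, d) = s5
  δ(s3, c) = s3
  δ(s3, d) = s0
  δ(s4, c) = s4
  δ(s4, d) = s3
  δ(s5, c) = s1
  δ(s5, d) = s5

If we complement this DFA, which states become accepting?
Complement accept states = All states \ Original accept states
= {s0, s1, s2, s3, s4, s5} \ {s0, s1}
{s2, s3, s4, s5}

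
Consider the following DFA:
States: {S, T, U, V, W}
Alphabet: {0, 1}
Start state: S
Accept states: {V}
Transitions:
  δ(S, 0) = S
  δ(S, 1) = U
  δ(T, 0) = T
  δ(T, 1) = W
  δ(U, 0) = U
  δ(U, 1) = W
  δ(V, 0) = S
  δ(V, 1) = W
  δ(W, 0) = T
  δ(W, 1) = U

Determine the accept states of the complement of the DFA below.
Complement accept states = All states \ Original accept states
= {S, T, U, V, W} \ {V}
{S, T, U, W}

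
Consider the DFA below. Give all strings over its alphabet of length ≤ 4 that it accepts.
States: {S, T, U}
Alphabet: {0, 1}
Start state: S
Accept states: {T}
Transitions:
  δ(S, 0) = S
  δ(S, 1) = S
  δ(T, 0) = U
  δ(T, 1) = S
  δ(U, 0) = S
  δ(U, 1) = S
None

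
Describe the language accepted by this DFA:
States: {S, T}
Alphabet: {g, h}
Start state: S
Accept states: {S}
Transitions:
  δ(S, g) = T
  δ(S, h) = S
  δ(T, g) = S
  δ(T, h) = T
Testing a few strings:
  'ggg' → reject
  'h' → accept
  'g' → reject
  'hhg' → reject
State roles: S=even number of g's so far; T=odd number of g's so far
All strings over {g,h} with an even number of g's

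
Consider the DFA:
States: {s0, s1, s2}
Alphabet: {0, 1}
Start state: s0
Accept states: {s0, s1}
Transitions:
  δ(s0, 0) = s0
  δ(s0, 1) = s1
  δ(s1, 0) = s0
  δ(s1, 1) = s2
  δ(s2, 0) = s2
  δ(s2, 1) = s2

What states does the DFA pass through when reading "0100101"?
read '0': s0 → s0
  read '1': s0 → s1
  read '0': s1 → s0
  read '0': s0 → s0
  read '1': s0 → s1
  read '0': s1 → s0
  read '1': s0 → s1
s0 -> s0 -> s1 -> s0 -> s0 -> s1 -> s0 -> s1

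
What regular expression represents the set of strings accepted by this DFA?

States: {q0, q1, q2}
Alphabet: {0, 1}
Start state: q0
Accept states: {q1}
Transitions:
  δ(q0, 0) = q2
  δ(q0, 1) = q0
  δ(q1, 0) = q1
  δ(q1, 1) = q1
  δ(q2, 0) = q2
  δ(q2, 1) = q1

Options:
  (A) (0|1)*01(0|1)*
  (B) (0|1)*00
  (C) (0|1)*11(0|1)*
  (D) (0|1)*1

Check each option against the DFA on short strings; one disagreement eliminates an option:
  (A) (0|1)*01(0|1)*: agrees with the DFA on every string of length ≤ 6
  (B) (0|1)*00: on '00' the DFA goes q0 → q2 → q2 and rejects (q2 ∉ Accept), but the regex matches it → eliminate
  (C) (0|1)*11(0|1)*: on '01' the DFA goes q0 → q2 → q1 and accepts (q1 ∈ Accept), but the regex does not match it → eliminate
  (D) (0|1)*1: on '1' the DFA goes q0 → q0 and rejects (q0 ∉ Accept), but the regex matches it → eliminate
Only (A) is consistent with the DFA.
(A) (0|1)*01(0|1)*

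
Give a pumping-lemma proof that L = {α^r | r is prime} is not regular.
Assume L is regular with pumping length p. Idea: pumping by a suitable count produces a composite length.
Let q be a prime with q ≥ p and choose s = α^q ∈ L. By the pumping lemma, s = xyz with |xy| ≤ p, |y| = k ≥ 1. Take i = q+1: |xy^(q+1)z| = q + q·k = q(1+k). Since q ≥ 2 and 1+k ≥ 2, q(1+k) is composite, so xy^(q+1)z ∉ L.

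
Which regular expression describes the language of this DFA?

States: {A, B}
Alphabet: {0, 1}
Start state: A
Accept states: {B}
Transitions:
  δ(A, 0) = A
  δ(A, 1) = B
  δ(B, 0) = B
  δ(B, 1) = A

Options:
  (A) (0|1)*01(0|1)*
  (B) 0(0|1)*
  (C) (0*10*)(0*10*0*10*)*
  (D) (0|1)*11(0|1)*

Check each option against the DFA on short strings; one disagreement eliminates an option:
  (A) (0|1)*01(0|1)*: on '1' the DFA goes A → B and accepts (B ∈ Accept), but the regex does not match it → eliminate
  (B) 0(0|1)*: on '0' the DFA goes A → A and rejects (A ∉ Accept), but the regex matches it → eliminate
  (C) (0*10*)(0*10*0*10*)*: agrees with the DFA on every string of length ≤ 6
  (D) (0|1)*11(0|1)*: on '1' the DFA goes A → B and accepts (B ∈ Accept), but the regex does not match it → eliminate
Only (C) is consistent with the DFA.
(C) (0*10*)(0*10*0*10*)*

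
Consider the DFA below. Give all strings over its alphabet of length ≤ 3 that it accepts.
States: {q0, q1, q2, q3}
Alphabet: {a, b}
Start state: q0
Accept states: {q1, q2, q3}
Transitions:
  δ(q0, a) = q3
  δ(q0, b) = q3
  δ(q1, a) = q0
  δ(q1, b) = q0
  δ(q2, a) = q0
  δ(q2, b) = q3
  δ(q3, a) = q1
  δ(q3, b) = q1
a, b, aa, ab, ba, bb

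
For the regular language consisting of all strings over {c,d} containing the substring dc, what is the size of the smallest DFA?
By Myhill–Nerode, count the distinguishable equivalence classes: 3 classes — one per longest suffix of the input that is a prefix of 'dc' (lengths 0 through 1), plus an absorbing 'already seen dc' class.
3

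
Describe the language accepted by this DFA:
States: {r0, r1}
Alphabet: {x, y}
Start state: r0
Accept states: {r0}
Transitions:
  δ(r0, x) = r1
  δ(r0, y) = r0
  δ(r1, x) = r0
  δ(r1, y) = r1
Testing a few strings:
  'yy' → accept
  'y' → accept
  'yx' → reject
  'yxx' → accept
State roles: r0=even number of x's so far; r1=odd number of x's so far
All strings over {x,y} with an even number of x's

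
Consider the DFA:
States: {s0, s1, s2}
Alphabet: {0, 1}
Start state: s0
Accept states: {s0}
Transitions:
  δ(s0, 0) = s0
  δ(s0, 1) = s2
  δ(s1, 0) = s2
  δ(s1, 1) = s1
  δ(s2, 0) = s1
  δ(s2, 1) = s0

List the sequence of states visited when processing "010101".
read '0': s0 → s0
  read '1': s0 → s2
  read '0': s2 → s1
  read '1': s1 → s1
  read '0': s1 → s2
  read '1': s2 → s0
s0 -> s0 -> s2 -> s1 -> s1 -> s2 -> s0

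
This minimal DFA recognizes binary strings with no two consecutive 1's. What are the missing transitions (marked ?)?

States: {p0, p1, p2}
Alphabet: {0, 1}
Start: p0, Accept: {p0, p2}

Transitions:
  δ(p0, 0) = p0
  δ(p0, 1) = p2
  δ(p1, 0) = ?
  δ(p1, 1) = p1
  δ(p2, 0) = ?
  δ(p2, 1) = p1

From the language and accept set, identify what each state tracks — p0: last symbol not 1 (ok); p1: saw 11 (dead); p2: last symbol 1 (ok).
Each missing δ(q, a) is the state matching the new tracked value after reading a.
δ(p1, 0) = p1; δ(p2, 0) = p0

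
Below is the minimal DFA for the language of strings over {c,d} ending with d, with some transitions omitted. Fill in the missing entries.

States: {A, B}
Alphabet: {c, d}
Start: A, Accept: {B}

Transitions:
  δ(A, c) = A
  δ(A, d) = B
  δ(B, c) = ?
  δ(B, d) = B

From the language and accept set, identify what each state tracks — A: last symbol not d; B: last symbol is d.
Each missing δ(q, a) is the state matching the new tracked value after reading a.
δ(B, c) = A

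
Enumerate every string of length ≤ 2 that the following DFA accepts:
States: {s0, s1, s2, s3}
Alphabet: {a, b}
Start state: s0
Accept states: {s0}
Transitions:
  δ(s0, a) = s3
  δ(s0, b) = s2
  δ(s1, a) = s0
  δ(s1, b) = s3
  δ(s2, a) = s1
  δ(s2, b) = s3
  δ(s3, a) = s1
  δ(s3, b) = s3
ε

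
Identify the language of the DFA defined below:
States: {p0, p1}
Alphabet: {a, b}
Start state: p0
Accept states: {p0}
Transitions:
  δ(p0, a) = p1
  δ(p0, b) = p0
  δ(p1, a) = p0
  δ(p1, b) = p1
Testing a few strings:
  'bb' → accept
  'b' → accept
  'aa' → accept
  'ab' → reject
State roles: p0=even number of a's so far; p1=odd number of a's so far
All strings over {a,b} with an even number of a's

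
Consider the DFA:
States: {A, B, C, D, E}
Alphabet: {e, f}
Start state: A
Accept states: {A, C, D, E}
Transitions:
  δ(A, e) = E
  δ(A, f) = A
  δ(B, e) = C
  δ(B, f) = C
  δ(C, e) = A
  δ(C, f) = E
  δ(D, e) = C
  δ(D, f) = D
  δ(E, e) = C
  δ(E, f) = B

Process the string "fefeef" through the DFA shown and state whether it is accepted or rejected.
Processing string "fefeef":
  A --f--> A
  A --e--> E
  E --f--> B
  B --e--> C
  C --e--> A
  A --f--> A
Final state: A
Accept states: {A, C, D, E}
Yes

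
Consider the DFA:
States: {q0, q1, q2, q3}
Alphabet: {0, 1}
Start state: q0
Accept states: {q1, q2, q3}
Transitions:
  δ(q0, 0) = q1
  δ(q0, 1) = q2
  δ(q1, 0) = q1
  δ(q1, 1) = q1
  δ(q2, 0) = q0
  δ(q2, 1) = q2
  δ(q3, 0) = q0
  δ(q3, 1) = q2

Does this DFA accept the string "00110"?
Processing string "00110":
  q0 --0--> q1
  q1 --0--> q1
  q1 --1--> q1
  q1 --1--> q1
  q1 --0--> q1
Final state: q1
Accept states: {q1, q2, q3}
Yes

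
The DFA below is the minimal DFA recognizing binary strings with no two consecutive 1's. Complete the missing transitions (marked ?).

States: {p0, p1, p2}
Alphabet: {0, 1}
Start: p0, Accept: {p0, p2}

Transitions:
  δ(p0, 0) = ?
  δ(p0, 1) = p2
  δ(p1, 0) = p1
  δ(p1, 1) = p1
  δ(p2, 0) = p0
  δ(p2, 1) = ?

From the language and accept set, identify what each state tracks — p0: last symbol not 1 (ok); p1: saw 11 (dead); p2: last symbol 1 (ok).
Each missing δ(q, a) is the state matching the new tracked value after reading a.
δ(p0, 0) = p0; δ(p2, 1) = p1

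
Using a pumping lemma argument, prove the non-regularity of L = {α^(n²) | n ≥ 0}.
Assume L is regular with pumping length p. Idea: pumping adds a fixed amount, but gaps between consecutive squares grow.
Choose s = α^(p²) (length p² ≥ p). By the pumping lemma, s = xyz with |xy| ≤ p, |y| > 0, so |y| = k with 1 ≤ k ≤ p. Then |xy²z| = p²+k. Since p² < p²+k ≤ p²+p < (p+1)², the length p²+k lies strictly between consecutive squares, so it is not a perfect square and xy²z ∉ L.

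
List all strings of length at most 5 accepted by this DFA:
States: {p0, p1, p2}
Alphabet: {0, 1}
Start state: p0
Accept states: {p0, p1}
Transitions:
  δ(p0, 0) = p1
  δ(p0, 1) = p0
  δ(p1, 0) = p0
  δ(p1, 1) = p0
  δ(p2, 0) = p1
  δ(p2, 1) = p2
ε, 0, 1, 00, 01, 10, 11, 000, 001, 010, 011, 100, 101, 110, 111, 0000, 0001, 0010, 0011, 0100, 0101, 0110, 0111, 1000, 1001, 1010, 1011, 1100, 1101, 1110, 1111, 00000, 00001, 00010, 00011, 00100, 00101, 00110, 00111, 01000, 01001, 01010, 01011, 01100, 01101, 01110, 01111, 10000, 10001, 10010, 10011, 10100, 10101, 10110, 10111, 11000, 11001, 11010, 11011, 11100, 11101, 11110, 11111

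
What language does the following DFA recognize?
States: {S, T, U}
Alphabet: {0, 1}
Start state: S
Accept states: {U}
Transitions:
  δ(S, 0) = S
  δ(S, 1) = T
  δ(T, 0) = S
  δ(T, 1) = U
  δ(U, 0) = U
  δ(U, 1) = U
Testing a few strings:
  '0' → reject
  '0110' → accept
  '0111' → accept
  '011' → accept
State roles: S=no progress toward 11; T=one trailing 1; U=substring 11 seen
All binary strings containing the substring 11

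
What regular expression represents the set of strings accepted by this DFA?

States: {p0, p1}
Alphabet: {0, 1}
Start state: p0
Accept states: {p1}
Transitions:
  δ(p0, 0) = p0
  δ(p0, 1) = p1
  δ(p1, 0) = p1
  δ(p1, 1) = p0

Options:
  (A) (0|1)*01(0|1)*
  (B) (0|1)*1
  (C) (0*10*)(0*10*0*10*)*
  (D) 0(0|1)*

Check each option against the DFA on short strings; one disagreement eliminates an option:
  (A) (0|1)*01(0|1)*: on '1' the DFA goes p0 → p1 and accepts (p1 ∈ Accept), but the regex does not match it → eliminate
  (B) (0|1)*1: on '10' the DFA goes p0 → p1 → p1 and accepts (p1 ∈ Accept), but the regex does not match it → eliminate
  (C) (0*10*)(0*10*0*10*)*: agrees with the DFA on every string of length ≤ 6
  (D) 0(0|1)*: on '0' the DFA goes p0 → p0 and rejects (p0 ∉ Accept), but the regex matches it → eliminate
Only (C) is consistent with the DFA.
(C) (0*10*)(0*10*0*10*)*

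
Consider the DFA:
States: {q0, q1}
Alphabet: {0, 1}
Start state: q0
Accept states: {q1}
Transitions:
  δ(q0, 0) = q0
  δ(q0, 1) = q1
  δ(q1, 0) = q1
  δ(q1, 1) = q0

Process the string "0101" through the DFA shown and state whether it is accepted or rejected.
Processing string "0101":
  q0 --0--> q0
  q0 --1--> q1
  q1 --0--> q1
  q1 --1--> q0
Final state: q0
Accept states: {q1}
No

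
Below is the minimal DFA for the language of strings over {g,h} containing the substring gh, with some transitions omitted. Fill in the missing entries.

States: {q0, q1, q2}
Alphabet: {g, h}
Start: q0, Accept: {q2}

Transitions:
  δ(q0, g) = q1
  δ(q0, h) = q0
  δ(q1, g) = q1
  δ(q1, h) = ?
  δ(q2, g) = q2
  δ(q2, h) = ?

From the language and accept set, identify what each state tracks — q0: no g seen yet; q1: seen a g, waiting for h; q2: substring gh seen.
Each missing δ(q, a) is the state matching the new tracked value after reading a.
δ(q1, h) = q2; δ(q2, h) = q2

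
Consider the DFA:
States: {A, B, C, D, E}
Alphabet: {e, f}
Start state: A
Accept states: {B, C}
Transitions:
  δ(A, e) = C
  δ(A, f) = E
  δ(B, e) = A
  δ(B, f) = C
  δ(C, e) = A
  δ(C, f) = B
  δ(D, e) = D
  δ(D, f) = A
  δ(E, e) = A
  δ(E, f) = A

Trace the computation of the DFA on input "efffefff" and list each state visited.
read 'e': A → C
  read 'f': C → B
  read 'f': B → C
  read 'f': C → B
  read 'e': B → A
  read 'f': A → E
  read 'f': E → A
  read 'f': A → E
A -> C -> B -> C -> B -> A -> E -> A -> E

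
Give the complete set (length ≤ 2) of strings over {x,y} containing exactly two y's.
yy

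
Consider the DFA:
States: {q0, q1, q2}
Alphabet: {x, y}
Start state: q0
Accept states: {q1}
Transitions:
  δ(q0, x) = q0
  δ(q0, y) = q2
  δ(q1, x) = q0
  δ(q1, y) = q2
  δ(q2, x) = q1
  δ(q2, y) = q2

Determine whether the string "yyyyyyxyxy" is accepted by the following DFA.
Processing string "yyyyyyxyxy":
  q0 --y--> q2
  q2 --y--> q2
  q2 --y--> q2
  q2 --y--> q2
  q2 --y--> q2
  q2 --y--> q2
  q2 --x--> q1
  q1 --y--> q2
  q2 --x--> q1
  q1 --y--> q2
Final state: q2
Accept states: {q1}
No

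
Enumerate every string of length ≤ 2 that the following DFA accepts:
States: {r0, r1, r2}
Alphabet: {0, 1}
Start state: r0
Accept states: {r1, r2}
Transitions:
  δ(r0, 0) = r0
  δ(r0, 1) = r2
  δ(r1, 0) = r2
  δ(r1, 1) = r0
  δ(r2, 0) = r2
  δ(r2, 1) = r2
1, 01, 10, 11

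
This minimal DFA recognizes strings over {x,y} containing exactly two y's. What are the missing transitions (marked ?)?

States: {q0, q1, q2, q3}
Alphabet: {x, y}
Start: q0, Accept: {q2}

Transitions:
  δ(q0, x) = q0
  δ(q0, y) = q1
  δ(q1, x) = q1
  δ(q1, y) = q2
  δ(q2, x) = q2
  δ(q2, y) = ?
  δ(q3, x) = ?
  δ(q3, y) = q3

From the language and accept set, identify what each state tracks — q0: zero y's; q1: one y; q2: two y's; q3: ≥ three y's (dead).
Each missing δ(q, a) is the state matching the new tracked value after reading a.
δ(q2, y) = q3; δ(q3, x) = q3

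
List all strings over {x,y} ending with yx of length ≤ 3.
yx, xyx, yyx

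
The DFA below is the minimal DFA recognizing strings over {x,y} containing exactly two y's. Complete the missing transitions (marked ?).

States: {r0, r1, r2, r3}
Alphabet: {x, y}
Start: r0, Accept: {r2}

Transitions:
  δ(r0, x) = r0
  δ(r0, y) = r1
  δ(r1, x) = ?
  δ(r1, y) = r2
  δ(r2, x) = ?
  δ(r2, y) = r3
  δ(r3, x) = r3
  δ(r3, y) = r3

From the language and accept set, identify what each state tracks — r0: zero y's; r1: one y; r2: two y's; r3: ≥ three y's (dead).
Each missing δ(q, a) is the state matching the new tracked value after reading a.
δ(r1, x) = r1; δ(r2, x) = r2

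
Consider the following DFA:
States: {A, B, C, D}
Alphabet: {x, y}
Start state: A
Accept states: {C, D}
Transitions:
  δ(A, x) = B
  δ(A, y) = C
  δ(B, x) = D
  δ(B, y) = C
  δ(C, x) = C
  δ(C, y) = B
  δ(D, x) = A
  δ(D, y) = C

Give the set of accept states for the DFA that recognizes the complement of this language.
Complement accept states = All states \ Original accept states
= {A, B, C, D} \ {C, D}
{A, B}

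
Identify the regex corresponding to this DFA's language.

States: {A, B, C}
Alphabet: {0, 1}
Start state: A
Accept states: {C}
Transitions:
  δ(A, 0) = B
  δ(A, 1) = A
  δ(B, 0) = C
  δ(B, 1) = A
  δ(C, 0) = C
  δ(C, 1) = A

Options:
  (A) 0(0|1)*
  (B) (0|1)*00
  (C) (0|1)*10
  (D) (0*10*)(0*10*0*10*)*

Check each option against the DFA on short strings; one disagreement eliminates an option:
  (A) 0(0|1)*: on '0' the DFA goes A → B and rejects (B ∉ Accept), but the regex matches it → eliminate
  (B) (0|1)*00: agrees with the DFA on every string of length ≤ 6
  (C) (0|1)*10: on '00' the DFA goes A → B → C and accepts (C ∈ Accept), but the regex does not match it → eliminate
  (D) (0*10*)(0*10*0*10*)*: on '1' the DFA goes A → A and rejects (A ∉ Accept), but the regex matches it → eliminate
Only (B) is consistent with the DFA.
(B) (0|1)*00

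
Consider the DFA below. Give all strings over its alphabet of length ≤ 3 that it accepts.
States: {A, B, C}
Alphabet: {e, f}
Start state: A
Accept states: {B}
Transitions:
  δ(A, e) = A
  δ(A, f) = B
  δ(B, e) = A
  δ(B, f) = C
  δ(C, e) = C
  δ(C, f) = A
f, ef, eef, fef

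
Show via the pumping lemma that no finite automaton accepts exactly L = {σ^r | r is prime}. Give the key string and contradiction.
Assume L is regular with pumping length p. Idea: pumping by a suitable count produces a composite length.
Let q be a prime with q ≥ p and choose s = σ^q ∈ L. By the pumping lemma, s = xyz with |xy| ≤ p, |y| = k ≥ 1. Take i = q+1: |xy^(q+1)z| = q + q·k = q(1+k). Since q ≥ 2 and 1+k ≥ 2, q(1+k) is composite, so xy^(q+1)z ∉ L.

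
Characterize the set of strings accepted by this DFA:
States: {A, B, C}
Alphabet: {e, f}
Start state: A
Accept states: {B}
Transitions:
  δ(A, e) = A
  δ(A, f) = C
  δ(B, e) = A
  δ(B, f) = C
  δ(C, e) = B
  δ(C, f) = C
Testing a few strings:
  'effe' → accept
  'efff' → reject
  'eeee' → reject
  'fe' → accept
State roles: A=no suffix match; B=suffix is fe; C=one trailing f
All strings over {e,f} ending with fe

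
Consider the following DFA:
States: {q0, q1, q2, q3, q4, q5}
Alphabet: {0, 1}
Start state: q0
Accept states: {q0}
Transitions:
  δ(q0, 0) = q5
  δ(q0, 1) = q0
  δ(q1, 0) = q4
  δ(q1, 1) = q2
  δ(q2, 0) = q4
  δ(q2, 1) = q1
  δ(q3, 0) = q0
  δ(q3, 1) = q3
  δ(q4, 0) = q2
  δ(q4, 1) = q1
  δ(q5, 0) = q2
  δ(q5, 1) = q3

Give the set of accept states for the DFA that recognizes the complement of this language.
Complement accept states = All states \ Original accept states
= {q0, q1, q2, q3, q4, q5} \ {q0}
{q1, q2, q3, q4, q5}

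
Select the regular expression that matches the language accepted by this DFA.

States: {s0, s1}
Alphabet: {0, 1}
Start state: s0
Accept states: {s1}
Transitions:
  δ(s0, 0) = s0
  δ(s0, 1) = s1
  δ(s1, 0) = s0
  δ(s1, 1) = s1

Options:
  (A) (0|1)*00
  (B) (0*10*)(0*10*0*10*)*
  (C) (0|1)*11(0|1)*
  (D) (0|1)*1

Check each option against the DFA on short strings; one disagreement eliminates an option:
  (A) (0|1)*00: on '1' the DFA goes s0 → s1 and accepts (s1 ∈ Accept), but the regex does not match it → eliminate
  (B) (0*10*)(0*10*0*10*)*: on '10' the DFA goes s0 → s1 → s0 and rejects (s0 ∉ Accept), but the regex matches it → eliminate
  (C) (0|1)*11(0|1)*: on '1' the DFA goes s0 → s1 and accepts (s1 ∈ Accept), but the regex does not match it → eliminate
  (D) (0|1)*1: agrees with the DFA on every string of length ≤ 6
Only (D) is consistent with the DFA.
(D) (0|1)*1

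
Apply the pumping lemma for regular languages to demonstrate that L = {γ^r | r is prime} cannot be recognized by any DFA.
Assume L is regular with pumping length p. Idea: pumping by a suitable count produces a composite length.
Let q be a prime with q ≥ p and choose s = γ^q ∈ L. By the pumping lemma, s = xyz with |xy| ≤ p, |y| = k ≥ 1. Take i = q+1: |xy^(q+1)z| = q + q·k = q(1+k). Since q ≥ 2 and 1+k ≥ 2, q(1+k) is composite, so xy^(q+1)z ∉ L.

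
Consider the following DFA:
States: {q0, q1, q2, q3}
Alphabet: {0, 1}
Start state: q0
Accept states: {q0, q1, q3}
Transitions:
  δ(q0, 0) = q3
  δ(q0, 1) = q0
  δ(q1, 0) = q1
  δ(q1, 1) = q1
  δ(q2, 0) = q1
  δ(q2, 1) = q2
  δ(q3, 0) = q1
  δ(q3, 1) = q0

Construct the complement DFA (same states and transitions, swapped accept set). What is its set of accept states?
Complement accept states = All states \ Original accept states
= {q0, q1, q2, q3} \ {q0, q1, q3}
{q2}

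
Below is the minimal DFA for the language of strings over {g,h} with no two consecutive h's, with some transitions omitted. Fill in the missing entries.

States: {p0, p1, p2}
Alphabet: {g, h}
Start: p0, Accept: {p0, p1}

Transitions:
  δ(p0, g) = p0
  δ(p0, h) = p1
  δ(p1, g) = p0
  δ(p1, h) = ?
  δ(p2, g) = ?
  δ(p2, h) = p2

From the language and accept set, identify what each state tracks — p0: last symbol not h (ok); p1: last symbol h (ok); p2: saw hh (dead).
Each missing δ(q, a) is the state matching the new tracked value after reading a.
δ(p1, h) = p2; δ(p2, g) = p2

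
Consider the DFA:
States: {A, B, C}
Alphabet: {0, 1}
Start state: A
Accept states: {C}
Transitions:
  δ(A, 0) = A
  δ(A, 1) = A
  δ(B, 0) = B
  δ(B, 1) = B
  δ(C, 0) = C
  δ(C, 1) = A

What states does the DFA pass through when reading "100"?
read '1': A → A
  read '0': A → A
  read '0': A → A
A -> A -> A -> A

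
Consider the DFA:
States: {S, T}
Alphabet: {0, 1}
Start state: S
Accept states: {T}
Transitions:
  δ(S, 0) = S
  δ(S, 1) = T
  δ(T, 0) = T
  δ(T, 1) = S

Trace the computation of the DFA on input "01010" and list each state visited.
read '0': S → S
  read '1': S → T
  read '0': T → T
  read '1': T → S
  read '0': S → S
S -> S -> T -> T -> S -> S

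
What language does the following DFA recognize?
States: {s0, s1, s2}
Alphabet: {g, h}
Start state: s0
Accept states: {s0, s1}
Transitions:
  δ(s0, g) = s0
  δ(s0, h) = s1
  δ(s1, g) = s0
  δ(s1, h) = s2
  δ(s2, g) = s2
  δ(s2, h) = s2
Testing a few strings:
  'hghh' → reject
  'gg' → accept
  'ghgh' → accept
  'hggh' → accept
State roles: s0=last symbol not h (ok); s1=last symbol h (ok); s2=saw hh (dead)
All strings over {g,h} with no two consecutive h's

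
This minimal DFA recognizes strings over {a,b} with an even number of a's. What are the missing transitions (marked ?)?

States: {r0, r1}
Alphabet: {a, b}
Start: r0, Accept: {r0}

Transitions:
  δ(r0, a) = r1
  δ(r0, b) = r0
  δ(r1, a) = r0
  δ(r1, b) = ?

From the language and accept set, identify what each state tracks — r0: even number of a's so far; r1: odd number of a's so far.
Each missing δ(q, a) is the state matching the new tracked value after reading a.
δ(r1, b) = r1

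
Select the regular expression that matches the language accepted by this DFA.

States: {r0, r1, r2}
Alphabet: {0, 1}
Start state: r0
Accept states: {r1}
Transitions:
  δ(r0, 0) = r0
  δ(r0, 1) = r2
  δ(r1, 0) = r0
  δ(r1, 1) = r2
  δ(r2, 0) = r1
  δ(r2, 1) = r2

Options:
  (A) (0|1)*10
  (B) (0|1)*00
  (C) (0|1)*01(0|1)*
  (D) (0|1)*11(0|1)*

Check each option against the DFA on short strings; one disagreement eliminates an option:
  (A) (0|1)*10: agrees with the DFA on every string of length ≤ 6
  (B) (0|1)*00: on '00' the DFA goes r0 → r0 → r0 and rejects (r0 ∉ Accept), but the regex matches it → eliminate
  (C) (0|1)*01(0|1)*: on '01' the DFA goes r0 → r0 → r2 and rejects (r2 ∉ Accept), but the regex matches it → eliminate
  (D) (0|1)*11(0|1)*: on '10' the DFA goes r0 → r2 → r1 and accepts (r1 ∈ Accept), but the regex does not match it → eliminate
Only (A) is consistent with the DFA.
(A) (0|1)*10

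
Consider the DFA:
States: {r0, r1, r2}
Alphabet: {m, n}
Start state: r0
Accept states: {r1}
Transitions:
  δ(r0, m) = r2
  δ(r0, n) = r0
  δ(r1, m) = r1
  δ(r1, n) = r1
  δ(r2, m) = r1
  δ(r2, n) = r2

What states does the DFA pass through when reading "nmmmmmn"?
read 'n': r0 → r0
  read 'm': r0 → r2
  read 'm': r2 → r1
  read 'm': r1 → r1
  read 'm': r1 → r1
  read 'm': r1 → r1
  read 'n': r1 → r1
r0 -> r0 -> r2 -> r1 -> r1 -> r1 -> r1 -> r1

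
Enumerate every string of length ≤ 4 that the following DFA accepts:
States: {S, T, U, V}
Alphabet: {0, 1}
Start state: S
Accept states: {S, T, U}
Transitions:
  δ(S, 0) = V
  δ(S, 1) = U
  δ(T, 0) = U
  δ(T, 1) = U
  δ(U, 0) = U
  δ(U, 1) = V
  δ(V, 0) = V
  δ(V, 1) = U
ε, 1, 01, 10, 001, 010, 100, 111, 0001, 0010, 0100, 0111, 1000, 1011, 1101, 1110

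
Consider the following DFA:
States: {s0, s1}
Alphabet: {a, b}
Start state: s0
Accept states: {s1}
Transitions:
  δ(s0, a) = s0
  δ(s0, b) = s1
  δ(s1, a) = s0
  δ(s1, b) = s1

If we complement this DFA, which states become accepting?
Complement accept states = All states \ Original accept states
= {s0, s1} \ {s1}
{s0}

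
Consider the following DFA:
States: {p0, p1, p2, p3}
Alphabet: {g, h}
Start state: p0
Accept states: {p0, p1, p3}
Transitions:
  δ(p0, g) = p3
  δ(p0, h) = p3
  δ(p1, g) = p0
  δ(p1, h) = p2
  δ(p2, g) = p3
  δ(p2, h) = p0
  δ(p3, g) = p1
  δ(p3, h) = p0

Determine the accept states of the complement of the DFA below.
Complement accept states = All states \ Original accept states
= {p0, p1, p2, p3} \ {p0, p1, p3}
{p2}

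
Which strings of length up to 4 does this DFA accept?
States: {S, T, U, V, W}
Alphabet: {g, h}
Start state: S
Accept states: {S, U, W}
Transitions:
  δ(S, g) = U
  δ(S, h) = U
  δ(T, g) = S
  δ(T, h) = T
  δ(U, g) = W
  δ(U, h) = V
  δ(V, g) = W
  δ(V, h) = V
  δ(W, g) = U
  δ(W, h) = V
ε, g, h, gg, hg, ggg, ghg, hgg, hhg, gggg, gghg, ghgg, ghhg, hggg, hghg, hhgg, hhhg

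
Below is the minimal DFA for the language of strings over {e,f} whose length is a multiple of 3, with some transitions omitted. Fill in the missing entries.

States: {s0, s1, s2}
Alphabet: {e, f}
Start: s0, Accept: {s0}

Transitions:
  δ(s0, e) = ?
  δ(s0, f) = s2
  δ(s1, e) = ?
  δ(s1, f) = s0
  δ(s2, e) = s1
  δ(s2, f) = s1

From the language and accept set, identify what each state tracks — s0: length ≡ 0 (mod 3); s1: length ≡ 2 (mod 3); s2: length ≡ 1 (mod 3).
Each missing δ(q, a) is the state matching the new tracked value after reading a.
δ(s0, e) = s2; δ(s1, e) = s0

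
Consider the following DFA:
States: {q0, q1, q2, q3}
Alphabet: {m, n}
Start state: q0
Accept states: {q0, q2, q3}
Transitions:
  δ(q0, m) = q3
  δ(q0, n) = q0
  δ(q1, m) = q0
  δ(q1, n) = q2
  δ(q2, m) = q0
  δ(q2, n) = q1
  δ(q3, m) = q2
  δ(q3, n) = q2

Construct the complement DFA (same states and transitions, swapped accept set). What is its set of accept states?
Complement accept states = All states \ Original accept states
= {q0, q1, q2, q3} \ {q0, q2, q3}
{q1}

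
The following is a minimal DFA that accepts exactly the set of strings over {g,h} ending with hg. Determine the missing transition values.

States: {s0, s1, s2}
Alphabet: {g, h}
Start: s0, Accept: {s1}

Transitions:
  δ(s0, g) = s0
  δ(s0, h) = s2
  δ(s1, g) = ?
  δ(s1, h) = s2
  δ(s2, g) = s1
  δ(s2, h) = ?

From the language and accept set, identify what each state tracks — s0: no suffix match; s1: suffix is hg; s2: one trailing h.
Each missing δ(q, a) is the state matching the new tracked value after reading a.
δ(s1, g) = s0; δ(s2, h) = s2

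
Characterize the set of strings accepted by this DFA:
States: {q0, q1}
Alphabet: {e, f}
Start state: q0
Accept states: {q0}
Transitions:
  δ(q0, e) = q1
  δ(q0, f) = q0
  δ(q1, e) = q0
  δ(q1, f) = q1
Testing a few strings:
  'fee' → accept
  'ff' → accept
  'ee' → accept
  'fff' → accept
State roles: q0=even number of e's so far; q1=odd number of e's so far
All strings over {e,f} with an even number of e's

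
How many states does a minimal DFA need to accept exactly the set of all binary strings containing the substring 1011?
By Myhill–Nerode, count the distinguishable equivalence classes: 5 classes — one per longest suffix of the input that is a prefix of '1011' (lengths 0 through 3), plus an absorbing 'already seen 1011' class.
5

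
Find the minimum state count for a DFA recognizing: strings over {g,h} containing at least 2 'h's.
By Myhill–Nerode, count the distinguishable equivalence classes: 3 classes — having seen 0, 1, or ≥2 copies of 'h'; any two classes i < j (j ≤ 2) are distinguished by the string h^(2−j), which takes class j to 2 copies (accepted) but leaves class i below 2 (rejected).
3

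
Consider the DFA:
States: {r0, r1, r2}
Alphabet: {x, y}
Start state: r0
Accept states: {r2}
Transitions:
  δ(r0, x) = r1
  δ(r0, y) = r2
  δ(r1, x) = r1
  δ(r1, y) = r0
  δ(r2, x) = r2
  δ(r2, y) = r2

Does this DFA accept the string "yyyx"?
Processing string "yyyx":
  r0 --y--> r2
  r2 --y--> r2
  r2 --y--> r2
  r2 --x--> r2
Final state: r2
Accept states: {r2}
Yes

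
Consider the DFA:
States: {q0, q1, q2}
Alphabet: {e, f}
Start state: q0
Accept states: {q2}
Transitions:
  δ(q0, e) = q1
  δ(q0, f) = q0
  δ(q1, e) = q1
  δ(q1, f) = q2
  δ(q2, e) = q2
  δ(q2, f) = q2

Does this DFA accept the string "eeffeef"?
Processing string "eeffeef":
  q0 --e--> q1
  q1 --e--> q1
  q1 --f--> q2
  q2 --f--> q2
  q2 --e--> q2
  q2 --e--> q2
  q2 --f--> q2
Final state: q2
Accept states: {q2}
Yes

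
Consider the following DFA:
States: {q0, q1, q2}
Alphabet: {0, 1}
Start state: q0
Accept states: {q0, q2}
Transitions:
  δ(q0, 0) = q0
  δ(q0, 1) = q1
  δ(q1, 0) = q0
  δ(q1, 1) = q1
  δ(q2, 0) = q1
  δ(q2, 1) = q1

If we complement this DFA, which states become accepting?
Complement accept states = All states \ Original accept states
= {q0, q1, q2} \ {q0, q2}
{q1}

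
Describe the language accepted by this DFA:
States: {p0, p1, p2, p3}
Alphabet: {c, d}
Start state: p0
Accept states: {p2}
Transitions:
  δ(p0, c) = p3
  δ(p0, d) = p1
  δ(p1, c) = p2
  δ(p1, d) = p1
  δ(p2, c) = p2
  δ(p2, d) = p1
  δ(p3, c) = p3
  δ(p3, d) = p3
Testing a few strings:
  'c' → reject
  'ddc' → accept
  'cdcc' → reject
  'd' → reject
State roles: p0=no input read; p1=started with d, last symbol d; p2=started with d, last symbol c; p3=started with c (dead)
All strings over {c,d} that start with d and end with c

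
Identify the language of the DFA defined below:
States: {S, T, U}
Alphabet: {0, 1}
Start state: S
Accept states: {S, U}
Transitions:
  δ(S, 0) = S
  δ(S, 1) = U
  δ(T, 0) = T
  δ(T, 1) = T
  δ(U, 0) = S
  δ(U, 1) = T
Testing a few strings:
  '101' → accept
  '011' → reject
  '00' → accept
  '01' → accept
State roles: S=last symbol not 1 (ok); T=saw 11 (dead); U=last symbol 1 (ok)
All binary strings with no two consecutive 1's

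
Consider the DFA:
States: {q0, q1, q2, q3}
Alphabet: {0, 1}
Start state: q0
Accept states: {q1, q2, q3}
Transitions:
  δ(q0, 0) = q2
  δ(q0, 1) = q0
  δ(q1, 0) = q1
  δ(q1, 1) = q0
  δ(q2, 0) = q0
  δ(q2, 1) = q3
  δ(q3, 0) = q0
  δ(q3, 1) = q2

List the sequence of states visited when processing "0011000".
read '0': q0 → q2
  read '0': q2 → q0
  read '1': q0 → q0
  read '1': q0 → q0
  read '0': q0 → q2
  read '0': q2 → q0
  read '0': q0 → q2
q0 -> q2 -> q0 -> q0 -> q0 -> q2 -> q0 -> q2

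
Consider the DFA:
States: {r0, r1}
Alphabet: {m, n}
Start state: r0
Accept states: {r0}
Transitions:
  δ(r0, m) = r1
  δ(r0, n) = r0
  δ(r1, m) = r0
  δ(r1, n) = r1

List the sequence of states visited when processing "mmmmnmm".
read 'm': r0 → r1
  read 'm': r1 → r0
  read 'm': r0 → r1
  read 'm': r1 → r0
  read 'n': r0 → r0
  read 'm': r0 → r1
  read 'm': r1 → r0
r0 -> r1 -> r0 -> r1 -> r0 -> r0 -> r1 -> r0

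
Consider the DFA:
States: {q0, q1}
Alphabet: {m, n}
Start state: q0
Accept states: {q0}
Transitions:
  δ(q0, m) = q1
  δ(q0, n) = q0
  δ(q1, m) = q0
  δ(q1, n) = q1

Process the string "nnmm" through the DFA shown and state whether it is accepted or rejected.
Processing string "nnmm":
  q0 --n--> q0
  q0 --n--> q0
  q0 --m--> q1
  q1 --m--> q0
Final state: q0
Accept states: {q0}
Yes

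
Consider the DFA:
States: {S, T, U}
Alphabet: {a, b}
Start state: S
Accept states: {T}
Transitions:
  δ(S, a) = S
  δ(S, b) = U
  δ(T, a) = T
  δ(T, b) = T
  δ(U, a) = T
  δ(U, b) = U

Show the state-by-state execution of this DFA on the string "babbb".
read 'b': S → U
  read 'a': U → T
  read 'b': T → T
  read 'b': T → T
  read 'b': T → T
S -> U -> T -> T -> T -> T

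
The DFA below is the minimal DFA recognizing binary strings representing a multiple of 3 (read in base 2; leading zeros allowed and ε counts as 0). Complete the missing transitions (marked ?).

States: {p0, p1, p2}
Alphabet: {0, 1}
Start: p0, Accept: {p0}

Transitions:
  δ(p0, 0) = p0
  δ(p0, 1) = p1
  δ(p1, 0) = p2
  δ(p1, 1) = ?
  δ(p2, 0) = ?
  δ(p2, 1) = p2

From the language and accept set, identify what each state tracks — p0: value ≡ 0 (mod 3); p1: value ≡ 1 (mod 3); p2: value ≡ 2 (mod 3).
Each missing δ(q, a) is the state matching the new tracked value after reading a.
δ(p1, 1) = p0; δ(p2, 0) = p1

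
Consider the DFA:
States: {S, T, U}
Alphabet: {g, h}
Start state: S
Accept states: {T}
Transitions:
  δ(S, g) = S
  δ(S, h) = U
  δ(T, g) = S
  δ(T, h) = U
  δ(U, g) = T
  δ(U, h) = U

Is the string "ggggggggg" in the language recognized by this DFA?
Processing string "ggggggggg":
  S --g--> S
  S --g--> S
  S --g--> S
  S --g--> S
  S --g--> S
  S --g--> S
  S --g--> S
  S --g--> S
  S --g--> S
Final state: S
Accept states: {T}
No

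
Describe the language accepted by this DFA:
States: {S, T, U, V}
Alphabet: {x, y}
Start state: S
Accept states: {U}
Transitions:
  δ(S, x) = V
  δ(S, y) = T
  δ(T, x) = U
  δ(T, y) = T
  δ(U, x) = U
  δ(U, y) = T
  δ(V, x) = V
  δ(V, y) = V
Testing a few strings:
  'y' → reject
  'yyxy' → reject
  'xxyy' → reject
  'yyy' → reject
State roles: S=no input read; T=started with y, last symbol y; U=started with y, last symbol x; V=started with x (dead)
All strings over {x,y} that start with y and end with x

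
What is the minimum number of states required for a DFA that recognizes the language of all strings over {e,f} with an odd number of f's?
By Myhill–Nerode, count the distinguishable equivalence classes: two classes — parity of the count of f's.
2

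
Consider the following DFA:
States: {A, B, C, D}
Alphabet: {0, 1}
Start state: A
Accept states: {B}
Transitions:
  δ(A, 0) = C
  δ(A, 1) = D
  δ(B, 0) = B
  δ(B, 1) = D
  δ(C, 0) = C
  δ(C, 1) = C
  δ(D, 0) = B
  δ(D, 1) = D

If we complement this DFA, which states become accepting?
Complement accept states = All states \ Original accept states
= {A, B, C, D} \ {B}
{A, C, D}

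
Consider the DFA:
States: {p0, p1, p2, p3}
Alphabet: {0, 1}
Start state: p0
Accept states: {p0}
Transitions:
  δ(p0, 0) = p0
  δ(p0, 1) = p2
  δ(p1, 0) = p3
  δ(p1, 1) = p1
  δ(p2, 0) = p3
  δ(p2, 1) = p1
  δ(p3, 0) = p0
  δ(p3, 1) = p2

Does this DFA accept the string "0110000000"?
Processing string "0110000000":
  p0 --0--> p0
  p0 --1--> p2
  p2 --1--> p1
  p1 --0--> p3
  p3 --0--> p0
  p0 --0--> p0
  p0 --0--> p0
  p0 --0--> p0
  p0 --0--> p0
  p0 --0--> p0
Final state: p0
Accept states: {p0}
Yes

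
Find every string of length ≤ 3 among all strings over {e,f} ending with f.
f, ef, ff, eef, eff, fef, fff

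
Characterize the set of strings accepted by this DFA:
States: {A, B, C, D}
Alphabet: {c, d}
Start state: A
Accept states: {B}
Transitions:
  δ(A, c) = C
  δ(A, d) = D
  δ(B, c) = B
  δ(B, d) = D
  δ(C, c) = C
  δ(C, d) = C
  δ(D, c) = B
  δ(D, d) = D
Testing a few strings:
  'dd' → reject
  'cdc' → reject
  'cc' → reject
  'd' → reject
State roles: A=no input read; B=started with d, last symbol c; C=started with c (dead); D=started with d, last symbol d
All strings over {c,d} that start with d and end with c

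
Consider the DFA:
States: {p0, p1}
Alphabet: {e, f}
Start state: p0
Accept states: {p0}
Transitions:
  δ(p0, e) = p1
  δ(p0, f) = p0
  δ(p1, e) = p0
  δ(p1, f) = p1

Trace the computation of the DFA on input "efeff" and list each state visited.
read 'e': p0 → p1
  read 'f': p1 → p1
  read 'e': p1 → p0
  read 'f': p0 → p0
  read 'f': p0 → p0
p0 -> p1 -> p1 -> p0 -> p0 -> p0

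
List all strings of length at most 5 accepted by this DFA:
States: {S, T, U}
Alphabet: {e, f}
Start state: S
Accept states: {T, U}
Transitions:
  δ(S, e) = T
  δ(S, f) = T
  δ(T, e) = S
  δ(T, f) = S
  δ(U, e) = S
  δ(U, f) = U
e, f, eee, eef, efe, eff, fee, fef, ffe, fff, eeeee, eeeef, eeefe, eeeff, eefee, eefef, eeffe, eefff, efeee, efeef, efefe, efeff, effee, effef, efffe, effff, feeee, feeef, feefe, feeff, fefee, fefef, feffe, fefff, ffeee, ffeef, ffefe, ffeff, fffee, fffef, ffffe, fffff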